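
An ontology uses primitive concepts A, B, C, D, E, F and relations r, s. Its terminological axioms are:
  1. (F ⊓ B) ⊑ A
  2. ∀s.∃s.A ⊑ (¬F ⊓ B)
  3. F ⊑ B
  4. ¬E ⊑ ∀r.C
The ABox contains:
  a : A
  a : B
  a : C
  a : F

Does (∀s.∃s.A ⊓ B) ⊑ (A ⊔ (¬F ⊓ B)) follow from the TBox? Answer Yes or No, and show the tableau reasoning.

Yes

1. (∀s.∃s.A ⊓ B) ⊑ (A ⊔ (¬F ⊓ B))  ⇔  ((∀s.∃s.A ⊓ B) ⊓ (¬A ⊓ (F ⊔ ¬B))) unsat w.r.t. T
   all branches close; clash {B, ¬B} at x₀
2. Hence (∀s.∃s.A ⊓ B) ⊑ (A ⊔ (¬F ⊓ B)): entailed.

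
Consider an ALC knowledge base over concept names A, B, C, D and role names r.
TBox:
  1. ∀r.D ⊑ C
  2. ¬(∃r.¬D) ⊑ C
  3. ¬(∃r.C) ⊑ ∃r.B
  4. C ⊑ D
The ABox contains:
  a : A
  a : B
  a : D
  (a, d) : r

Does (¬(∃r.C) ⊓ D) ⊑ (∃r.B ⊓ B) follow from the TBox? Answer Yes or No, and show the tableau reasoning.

No

1. (¬(∃r.C) ⊓ D) ⊑ (∃r.B ⊓ B)  ⇔  ((∀r.¬C ⊓ D) ⊓ (∀r.¬B ⊔ ¬B)) unsat w.r.t. T
   apply at x₀: ¬(∃r.C)⊑∃r.B
   open: L(x₀) ⊇ {D, ¬B, ∀r.¬C, ∃r.B, ∃r.¬D} (+ ∃-successors)
2. Hence (¬(∃r.C) ⊓ D) ⊑ (∃r.B ⊓ B): not entailed.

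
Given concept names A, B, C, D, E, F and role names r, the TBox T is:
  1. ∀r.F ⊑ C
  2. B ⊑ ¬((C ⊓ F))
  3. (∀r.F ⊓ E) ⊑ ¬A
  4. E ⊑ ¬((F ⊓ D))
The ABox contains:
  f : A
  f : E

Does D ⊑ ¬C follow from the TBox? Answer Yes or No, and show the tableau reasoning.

No

1. D ⊑ ¬C  ⇔  (D ⊓ C) unsat w.r.t. T
   open: L(x₀) ⊇ {C, D, ¬B, ¬E}
2. Hence D ⊑ ¬C: not entailed.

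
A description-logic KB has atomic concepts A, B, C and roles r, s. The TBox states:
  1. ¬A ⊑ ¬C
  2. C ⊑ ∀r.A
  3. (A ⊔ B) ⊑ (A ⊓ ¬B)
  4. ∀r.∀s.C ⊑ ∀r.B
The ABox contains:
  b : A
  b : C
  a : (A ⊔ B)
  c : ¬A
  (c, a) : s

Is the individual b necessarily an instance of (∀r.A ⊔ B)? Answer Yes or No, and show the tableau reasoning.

1. b : (∀r.A ⊔ B)?  L(b) = {A, C} ∪ {(∃r.¬A ⊓ ¬B)}
   clash {A, ¬A} at an ∃-successor — b ∈ (∀r.A ⊔ B)
2. Hence b : (∀r.A ⊔ B): entailed.

Yes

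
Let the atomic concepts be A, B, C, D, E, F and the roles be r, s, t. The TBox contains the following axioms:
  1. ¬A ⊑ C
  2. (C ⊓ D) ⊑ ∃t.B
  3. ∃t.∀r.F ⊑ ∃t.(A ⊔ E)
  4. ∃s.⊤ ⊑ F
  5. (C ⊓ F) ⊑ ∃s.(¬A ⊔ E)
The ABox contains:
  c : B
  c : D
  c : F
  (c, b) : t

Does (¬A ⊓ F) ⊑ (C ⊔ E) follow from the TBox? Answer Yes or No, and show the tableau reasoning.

1. (¬A ⊓ F) ⊑ (C ⊔ E)  ⇔  ((¬A ⊓ F) ⊓ (¬C ⊓ ¬E)) unsat w.r.t. T
   all branches close; clash {C, ¬C} at x₀
2. Hence (¬A ⊓ F) ⊑ (C ⊔ E): entailed.

Yes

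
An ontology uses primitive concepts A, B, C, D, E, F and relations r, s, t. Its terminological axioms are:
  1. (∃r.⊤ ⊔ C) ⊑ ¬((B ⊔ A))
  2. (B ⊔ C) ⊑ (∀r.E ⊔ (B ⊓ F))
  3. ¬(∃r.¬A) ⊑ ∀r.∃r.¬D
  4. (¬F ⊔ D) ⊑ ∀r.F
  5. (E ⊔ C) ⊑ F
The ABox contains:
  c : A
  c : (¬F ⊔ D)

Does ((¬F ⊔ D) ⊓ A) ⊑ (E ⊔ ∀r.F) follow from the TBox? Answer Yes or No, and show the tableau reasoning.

1. ((¬F ⊔ D) ⊓ A) ⊑ (E ⊔ ∀r.F)  ⇔  (((¬F ⊔ D) ⊓ A) ⊓ (¬E ⊓ ∃r.¬F)) unsat w.r.t. T
   all branches close; clash {A, ¬A} at x₀
2. Hence ((¬F ⊔ D) ⊓ A) ⊑ (E ⊔ ∀r.F): entailed.

Yes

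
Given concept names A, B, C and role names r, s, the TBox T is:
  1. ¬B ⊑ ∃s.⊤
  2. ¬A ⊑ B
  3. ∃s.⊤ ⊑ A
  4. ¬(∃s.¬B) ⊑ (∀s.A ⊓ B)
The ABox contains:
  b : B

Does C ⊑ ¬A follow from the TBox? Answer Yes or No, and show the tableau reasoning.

No

1. C ⊑ ¬A  ⇔  (C ⊓ A) unsat w.r.t. T
   open: L(x₀) ⊇ {A, B, C, ∃s.¬B} (+ ∃-successors)
2. Hence C ⊑ ¬A: not entailed.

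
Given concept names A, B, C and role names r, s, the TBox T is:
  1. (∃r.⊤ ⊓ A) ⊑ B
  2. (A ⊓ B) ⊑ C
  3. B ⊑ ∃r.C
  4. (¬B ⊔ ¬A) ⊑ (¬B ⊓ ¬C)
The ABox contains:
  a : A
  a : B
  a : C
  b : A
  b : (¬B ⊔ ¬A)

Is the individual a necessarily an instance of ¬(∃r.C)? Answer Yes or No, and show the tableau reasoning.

No

1. a : ¬(∃r.C)?  L(a) = {A, B, C} ∪ {∃r.C}
   open: L(a) ⊇ {A, B, C, ∃r.C} (+ ∃-successors) — a ∉ ¬(∃r.C) possible
2. Hence a : ¬(∃r.C): not entailed.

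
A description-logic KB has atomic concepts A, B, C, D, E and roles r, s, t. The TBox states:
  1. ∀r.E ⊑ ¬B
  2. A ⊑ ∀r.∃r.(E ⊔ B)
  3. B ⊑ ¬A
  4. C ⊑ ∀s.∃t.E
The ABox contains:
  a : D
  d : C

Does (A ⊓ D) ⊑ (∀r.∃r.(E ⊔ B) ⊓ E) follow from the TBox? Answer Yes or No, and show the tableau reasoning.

No

1. (A ⊓ D) ⊑ (∀r.∃r.(E ⊔ B) ⊓ E)  ⇔  ((A ⊓ D) ⊓ (∃r.∀r.(¬E ⊓ ¬B) ⊔ ¬E)) unsat w.r.t. T
   apply at x₀: A⊑∀r.∃r.(E ⊔ B)
   open: L(x₀) ⊇ {A, D, ¬B, ¬C, ¬E, …}
2. Hence (A ⊓ D) ⊑ (∀r.∃r.(E ⊔ B) ⊓ E): not entailed.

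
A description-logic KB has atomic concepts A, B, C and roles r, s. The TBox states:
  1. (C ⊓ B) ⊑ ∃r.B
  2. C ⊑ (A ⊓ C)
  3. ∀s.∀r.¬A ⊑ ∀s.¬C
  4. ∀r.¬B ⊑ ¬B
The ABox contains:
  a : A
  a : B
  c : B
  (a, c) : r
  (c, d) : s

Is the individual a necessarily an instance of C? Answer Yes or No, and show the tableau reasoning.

1. a : C?  L(a) = {A, B} ∪ {¬C}
   open: L(a) ⊇ {A, B, ¬C, ∃r.B, ∃s.∃r.A} (+ ∃-successors) — a ∉ C possible
2. Hence a : C: not entailed.

No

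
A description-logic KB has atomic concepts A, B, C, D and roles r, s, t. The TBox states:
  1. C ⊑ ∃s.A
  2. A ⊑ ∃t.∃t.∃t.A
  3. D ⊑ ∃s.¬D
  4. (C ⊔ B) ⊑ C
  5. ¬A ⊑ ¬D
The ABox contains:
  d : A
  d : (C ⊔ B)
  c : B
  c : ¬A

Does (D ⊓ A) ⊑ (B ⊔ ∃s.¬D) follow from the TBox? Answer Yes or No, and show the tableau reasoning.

Yes

1. (D ⊓ A) ⊑ (B ⊔ ∃s.¬D)  ⇔  ((D ⊓ A) ⊓ (¬B ⊓ ∀s.D)) unsat w.r.t. T
   all branches close; clash {D, ¬D} at an ∃-successor
2. Hence (D ⊓ A) ⊑ (B ⊔ ∃s.¬D): entailed.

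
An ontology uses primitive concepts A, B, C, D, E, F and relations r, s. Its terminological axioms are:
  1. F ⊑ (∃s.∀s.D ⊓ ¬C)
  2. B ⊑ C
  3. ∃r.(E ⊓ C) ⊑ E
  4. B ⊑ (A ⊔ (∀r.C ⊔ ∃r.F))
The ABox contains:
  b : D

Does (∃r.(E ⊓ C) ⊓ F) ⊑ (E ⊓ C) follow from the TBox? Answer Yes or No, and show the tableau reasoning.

No

1. (∃r.(E ⊓ C) ⊓ F) ⊑ (E ⊓ C)  ⇔  ((∃r.(E ⊓ C) ⊓ F) ⊓ (¬E ⊔ ¬C)) unsat w.r.t. T
   apply at x₀: F⊑(∃s.∀s.D ⊓ ¬C); ∃r.(E ⊓ C)⊑E
   open: L(x₀) ⊇ {E, F, ¬B, ¬C, ∃r.(E ⊓ C), …} (+ ∃-successors)
2. Hence (∃r.(E ⊓ C) ⊓ F) ⊑ (E ⊓ C): not entailed.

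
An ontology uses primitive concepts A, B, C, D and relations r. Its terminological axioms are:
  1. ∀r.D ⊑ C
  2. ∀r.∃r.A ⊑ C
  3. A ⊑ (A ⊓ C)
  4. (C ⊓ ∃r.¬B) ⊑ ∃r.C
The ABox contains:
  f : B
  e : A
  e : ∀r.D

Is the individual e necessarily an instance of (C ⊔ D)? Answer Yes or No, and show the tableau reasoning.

1. e : (C ⊔ D)?  L(e) = {A, ∀r.D} ∪ {(¬C ⊓ ¬D)}
   clash {C, ¬C} at e — e ∈ (C ⊔ D)
2. Hence e : (C ⊔ D): entailed.

Yes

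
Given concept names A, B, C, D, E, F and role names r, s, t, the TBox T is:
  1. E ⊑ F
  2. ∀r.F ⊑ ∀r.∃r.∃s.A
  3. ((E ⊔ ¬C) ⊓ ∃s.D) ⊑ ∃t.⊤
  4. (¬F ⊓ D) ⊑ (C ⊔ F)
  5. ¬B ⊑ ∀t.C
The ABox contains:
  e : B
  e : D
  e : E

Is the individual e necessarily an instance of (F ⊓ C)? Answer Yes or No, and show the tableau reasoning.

1. e : (F ⊓ C)?  L(e) = {B, D, E} ∪ {(¬F ⊔ ¬C)}
   apply at e: E⊑F
   open: L(e) ⊇ {B, D, E, F, ¬C, …} (+ ∃-successors) — e ∉ (F ⊓ C) possible
2. Hence e : (F ⊓ C): not entailed.

No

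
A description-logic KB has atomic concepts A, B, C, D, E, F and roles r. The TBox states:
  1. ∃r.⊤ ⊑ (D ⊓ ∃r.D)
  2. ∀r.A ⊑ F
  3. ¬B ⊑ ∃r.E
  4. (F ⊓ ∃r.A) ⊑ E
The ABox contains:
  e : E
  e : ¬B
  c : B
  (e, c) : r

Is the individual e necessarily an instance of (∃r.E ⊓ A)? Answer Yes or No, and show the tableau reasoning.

No

1. e : (∃r.E ⊓ A)?  L(e) = {E, ¬B} ∪ {(∀r.¬E ⊔ ¬A)}
   apply at e: ¬B⊑∃r.E
   open: L(e) ⊇ {D, E, ¬A, ¬B, ∃r.D, …} (+ ∃-successors) — e ∉ (∃r.E ⊓ A) possible
2. Hence e : (∃r.E ⊓ A): not entailed.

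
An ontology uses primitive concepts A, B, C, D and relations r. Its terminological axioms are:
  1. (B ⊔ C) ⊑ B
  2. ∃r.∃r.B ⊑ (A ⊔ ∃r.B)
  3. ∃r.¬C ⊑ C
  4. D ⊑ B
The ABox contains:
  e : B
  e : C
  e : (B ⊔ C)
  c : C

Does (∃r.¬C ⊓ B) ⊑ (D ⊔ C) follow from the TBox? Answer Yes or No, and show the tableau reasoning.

1. (∃r.¬C ⊓ B) ⊑ (D ⊔ C)  ⇔  ((∃r.¬C ⊓ B) ⊓ (¬D ⊓ ¬C)) unsat w.r.t. T
   all branches close; clash {C, ¬C} at x₀
2. Hence (∃r.¬C ⊓ B) ⊑ (D ⊔ C): entailed.

Yes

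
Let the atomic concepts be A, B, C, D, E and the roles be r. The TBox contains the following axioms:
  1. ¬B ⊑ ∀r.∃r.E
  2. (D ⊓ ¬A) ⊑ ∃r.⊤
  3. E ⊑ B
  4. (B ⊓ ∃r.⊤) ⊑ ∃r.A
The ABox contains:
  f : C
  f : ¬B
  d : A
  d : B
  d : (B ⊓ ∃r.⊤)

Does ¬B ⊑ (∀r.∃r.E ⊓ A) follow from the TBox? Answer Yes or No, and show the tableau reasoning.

No

1. ¬B ⊑ (∀r.∃r.E ⊓ A)  ⇔  (¬B ⊓ (∃r.∀r.¬E ⊔ ¬A)) unsat w.r.t. T
   apply at x₀: ¬B⊑∀r.∃r.E
   open: L(x₀) ⊇ {¬A, ¬B, ¬D, ¬E, ∀r.∃r.E}
2. Hence ¬B ⊑ (∀r.∃r.E ⊓ A): not entailed.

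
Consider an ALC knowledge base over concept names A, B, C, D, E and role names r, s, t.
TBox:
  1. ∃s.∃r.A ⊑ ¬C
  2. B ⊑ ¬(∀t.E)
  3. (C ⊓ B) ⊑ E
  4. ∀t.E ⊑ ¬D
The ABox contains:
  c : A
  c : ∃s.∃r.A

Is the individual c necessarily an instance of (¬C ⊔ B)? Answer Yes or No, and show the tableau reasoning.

1. c : (¬C ⊔ B)?  L(c) = {A, ∃s.∃r.A} ∪ {(C ⊓ ¬B)}
   clash {C, ¬C} at c — c ∈ (¬C ⊔ B)
2. Hence c : (¬C ⊔ B): entailed.

Yes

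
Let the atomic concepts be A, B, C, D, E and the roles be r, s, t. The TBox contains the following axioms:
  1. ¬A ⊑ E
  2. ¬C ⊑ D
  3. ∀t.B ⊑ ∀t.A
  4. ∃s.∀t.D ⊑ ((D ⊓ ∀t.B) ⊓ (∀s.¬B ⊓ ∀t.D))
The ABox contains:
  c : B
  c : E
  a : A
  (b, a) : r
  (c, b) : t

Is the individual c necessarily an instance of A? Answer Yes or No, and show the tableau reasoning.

No

1. c : A?  L(c) = {B, E} ∪ {¬A}
   open: L(c) ⊇ {B, C, E, ¬A, ∀s.∃t.¬D, …} (+ ∃-successors) — c ∉ A possible
2. Hence c : A: not entailed.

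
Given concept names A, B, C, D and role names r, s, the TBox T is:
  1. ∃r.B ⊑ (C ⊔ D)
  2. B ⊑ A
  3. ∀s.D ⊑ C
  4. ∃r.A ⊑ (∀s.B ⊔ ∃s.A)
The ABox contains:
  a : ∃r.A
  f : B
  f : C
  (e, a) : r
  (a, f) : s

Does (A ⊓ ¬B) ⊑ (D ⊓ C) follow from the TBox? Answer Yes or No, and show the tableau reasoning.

No

1. (A ⊓ ¬B) ⊑ (D ⊓ C)  ⇔  ((A ⊓ ¬B) ⊓ (¬D ⊔ ¬C)) unsat w.r.t. T
   open: L(x₀) ⊇ {A, ¬B, ¬D, ∀r.¬A, ∀r.¬B, …} (+ ∃-successors)
2. Hence (A ⊓ ¬B) ⊑ (D ⊓ C): not entailed.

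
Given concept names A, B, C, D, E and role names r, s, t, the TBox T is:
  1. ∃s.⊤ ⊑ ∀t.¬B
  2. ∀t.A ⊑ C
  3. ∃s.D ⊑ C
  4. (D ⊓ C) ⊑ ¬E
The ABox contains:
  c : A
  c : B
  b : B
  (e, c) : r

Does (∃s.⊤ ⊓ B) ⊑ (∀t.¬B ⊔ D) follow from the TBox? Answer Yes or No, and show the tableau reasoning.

1. (∃s.⊤ ⊓ B) ⊑ (∀t.¬B ⊔ D)  ⇔  ((∃s.⊤ ⊓ B) ⊓ (∃t.B ⊓ ¬D)) unsat w.r.t. T
   all branches close; clash {B, ¬B} at an ∃-successor
2. Hence (∃s.⊤ ⊓ B) ⊑ (∀t.¬B ⊔ D): entailed.

Yes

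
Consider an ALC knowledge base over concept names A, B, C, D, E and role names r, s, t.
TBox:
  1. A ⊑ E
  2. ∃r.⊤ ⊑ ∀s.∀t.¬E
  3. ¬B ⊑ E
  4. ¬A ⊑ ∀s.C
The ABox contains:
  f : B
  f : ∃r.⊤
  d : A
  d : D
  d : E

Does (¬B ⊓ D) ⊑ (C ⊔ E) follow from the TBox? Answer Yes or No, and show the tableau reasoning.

Yes

1. (¬B ⊓ D) ⊑ (C ⊔ E)  ⇔  ((¬B ⊓ D) ⊓ (¬C ⊓ ¬E)) unsat w.r.t. T
   all branches close; clash {E, ¬E} at x₀
2. Hence (¬B ⊓ D) ⊑ (C ⊔ E): entailed.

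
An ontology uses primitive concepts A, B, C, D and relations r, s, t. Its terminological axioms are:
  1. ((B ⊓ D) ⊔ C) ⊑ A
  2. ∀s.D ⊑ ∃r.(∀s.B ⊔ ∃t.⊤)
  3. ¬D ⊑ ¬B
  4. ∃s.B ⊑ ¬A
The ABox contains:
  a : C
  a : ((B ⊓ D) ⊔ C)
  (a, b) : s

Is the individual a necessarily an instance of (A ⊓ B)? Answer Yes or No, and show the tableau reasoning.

1. a : (A ⊓ B)?  L(a) = {C, ((B ⊓ D) ⊔ C)} ∪ {(¬A ⊔ ¬B)}
   apply at a: ((B ⊓ D) ⊔ C)⊑A
   open: L(a) ⊇ {A, C, D, ¬B, ∀s.¬B, …} (+ ∃-successors) — a ∉ (A ⊓ B) possible
2. Hence a : (A ⊓ B): not entailed.

No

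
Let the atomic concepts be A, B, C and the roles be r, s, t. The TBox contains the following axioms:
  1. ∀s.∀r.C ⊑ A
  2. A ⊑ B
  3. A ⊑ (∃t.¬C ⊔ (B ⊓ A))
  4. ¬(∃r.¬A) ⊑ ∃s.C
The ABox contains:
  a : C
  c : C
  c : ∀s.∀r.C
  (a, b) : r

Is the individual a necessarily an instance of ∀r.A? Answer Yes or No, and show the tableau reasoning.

1. a : ∀r.A?  L(a) = {C} ∪ {∃r.¬A}
   open: L(a) ⊇ {C, ¬A, ∃r.¬A, ∃s.∃r.¬C} (+ ∃-successors) — a ∉ ∀r.A possible
2. Hence a : ∀r.A: not entailed.

No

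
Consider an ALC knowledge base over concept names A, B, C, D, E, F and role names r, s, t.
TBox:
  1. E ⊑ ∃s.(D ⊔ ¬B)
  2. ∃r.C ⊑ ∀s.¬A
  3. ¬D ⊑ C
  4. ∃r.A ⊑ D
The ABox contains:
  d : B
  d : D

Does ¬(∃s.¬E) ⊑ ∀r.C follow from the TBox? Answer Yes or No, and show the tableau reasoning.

No

1. ¬(∃s.¬E) ⊑ ∀r.C  ⇔  (∀s.E ⊓ ∃r.¬C) unsat w.r.t. T
   open: L(x₀) ⊇ {D, ¬E, ∀r.¬C, ∀s.E, ∃r.¬C} (+ ∃-successors)
2. Hence ¬(∃s.¬E) ⊑ ∀r.C: not entailed.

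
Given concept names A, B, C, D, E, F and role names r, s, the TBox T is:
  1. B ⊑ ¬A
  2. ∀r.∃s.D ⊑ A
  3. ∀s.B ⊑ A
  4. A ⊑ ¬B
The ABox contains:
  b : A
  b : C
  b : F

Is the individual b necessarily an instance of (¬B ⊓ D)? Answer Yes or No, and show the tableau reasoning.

1. b : (¬B ⊓ D)?  L(b) = {A, C, F} ∪ {(B ⊔ ¬D)}
   apply at b: A⊑¬B
   open: L(b) ⊇ {A, C, F, ¬B, ¬D} — b ∉ (¬B ⊓ D) possible
2. Hence b : (¬B ⊓ D): not entailed.

No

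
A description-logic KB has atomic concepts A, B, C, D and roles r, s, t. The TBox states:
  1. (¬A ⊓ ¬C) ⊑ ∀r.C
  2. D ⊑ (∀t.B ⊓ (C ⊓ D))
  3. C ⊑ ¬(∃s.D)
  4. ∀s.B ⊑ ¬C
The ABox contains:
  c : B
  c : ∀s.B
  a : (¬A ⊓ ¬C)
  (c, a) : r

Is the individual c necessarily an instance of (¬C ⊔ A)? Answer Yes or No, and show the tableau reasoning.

Yes

1. c : (¬C ⊔ A)?  L(c) = {B, ∀s.B} ∪ {(C ⊓ ¬A)}
   clash {C, ¬C} at c — c ∈ (¬C ⊔ A)
2. Hence c : (¬C ⊔ A): entailed.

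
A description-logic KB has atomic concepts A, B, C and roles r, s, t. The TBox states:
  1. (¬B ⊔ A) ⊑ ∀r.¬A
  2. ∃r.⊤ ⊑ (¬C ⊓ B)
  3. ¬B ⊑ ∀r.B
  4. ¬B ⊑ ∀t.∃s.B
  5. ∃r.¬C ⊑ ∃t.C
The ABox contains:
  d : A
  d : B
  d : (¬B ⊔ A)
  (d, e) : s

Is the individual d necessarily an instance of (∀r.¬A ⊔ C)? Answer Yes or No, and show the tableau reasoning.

Yes

1. d : (∀r.¬A ⊔ C)?  L(d) = {A, B, (¬B ⊔ A)} ∪ {(∃r.A ⊓ ¬C)}
   clash {A, ¬A} at an ∃-successor — d ∈ (∀r.¬A ⊔ C)
2. Hence d : (∀r.¬A ⊔ C): entailed.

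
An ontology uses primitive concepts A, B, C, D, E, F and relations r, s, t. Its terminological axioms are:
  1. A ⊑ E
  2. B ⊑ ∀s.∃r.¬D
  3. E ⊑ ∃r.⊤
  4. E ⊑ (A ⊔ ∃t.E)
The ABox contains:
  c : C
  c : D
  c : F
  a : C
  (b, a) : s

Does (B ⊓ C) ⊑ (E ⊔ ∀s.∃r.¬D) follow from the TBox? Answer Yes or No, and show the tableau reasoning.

1. (B ⊓ C) ⊑ (E ⊔ ∀s.∃r.¬D)  ⇔  ((B ⊓ C) ⊓ (¬E ⊓ ∃s.∀r.D)) unsat w.r.t. T
   all branches close; clash {E, ¬E} at x₀
2. Hence (B ⊓ C) ⊑ (E ⊔ ∀s.∃r.¬D): entailed.

Yes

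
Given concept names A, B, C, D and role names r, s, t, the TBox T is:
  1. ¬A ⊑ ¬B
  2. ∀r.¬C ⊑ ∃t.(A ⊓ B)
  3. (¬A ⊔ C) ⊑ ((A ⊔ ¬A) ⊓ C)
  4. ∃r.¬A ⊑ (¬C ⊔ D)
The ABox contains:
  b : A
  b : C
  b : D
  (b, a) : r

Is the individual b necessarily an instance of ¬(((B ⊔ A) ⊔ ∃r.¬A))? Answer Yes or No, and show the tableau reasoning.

1. b : ¬(((B ⊔ A) ⊔ ∃r.¬A))?  L(b) = {A, C, D} ∪ {((B ⊔ A) ⊔ ∃r.¬A)}
   open: L(b) ⊇ {A, C, D, ∀r.A, ∃r.C} (+ ∃-successors) — b ∉ ¬(((B ⊔ A) ⊔ ∃r.¬A)) possible
2. Hence b : ¬(((B ⊔ A) ⊔ ∃r.¬A)): not entailed.

No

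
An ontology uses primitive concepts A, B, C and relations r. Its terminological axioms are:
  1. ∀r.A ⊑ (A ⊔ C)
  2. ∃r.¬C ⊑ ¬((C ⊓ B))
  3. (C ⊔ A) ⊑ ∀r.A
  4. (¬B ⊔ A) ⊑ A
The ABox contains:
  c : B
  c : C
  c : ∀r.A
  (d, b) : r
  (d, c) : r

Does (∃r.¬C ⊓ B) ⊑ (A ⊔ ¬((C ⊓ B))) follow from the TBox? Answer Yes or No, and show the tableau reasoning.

Yes

1. (∃r.¬C ⊓ B) ⊑ (A ⊔ ¬((C ⊓ B)))  ⇔  ((∃r.¬C ⊓ B) ⊓ (¬A ⊓ (C ⊓ B))) unsat w.r.t. T
   all branches close; clash {A, ¬A} at x₀
2. Hence (∃r.¬C ⊓ B) ⊑ (A ⊔ ¬((C ⊓ B))): entailed.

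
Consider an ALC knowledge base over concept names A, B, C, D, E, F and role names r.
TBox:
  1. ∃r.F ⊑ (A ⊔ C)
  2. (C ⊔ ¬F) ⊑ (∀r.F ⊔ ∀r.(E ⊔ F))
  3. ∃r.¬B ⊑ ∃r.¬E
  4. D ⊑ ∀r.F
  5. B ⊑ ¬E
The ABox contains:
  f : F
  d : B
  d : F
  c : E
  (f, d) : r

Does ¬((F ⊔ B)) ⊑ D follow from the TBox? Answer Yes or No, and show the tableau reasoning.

No

1. ¬((F ⊔ B)) ⊑ D  ⇔  ((¬F ⊓ ¬B) ⊓ ¬D) unsat w.r.t. T
   open: L(x₀) ⊇ {¬B, ¬D, ¬F, ∀r.B, ∀r.F, …}
2. Hence ¬((F ⊔ B)) ⊑ D: not entailed.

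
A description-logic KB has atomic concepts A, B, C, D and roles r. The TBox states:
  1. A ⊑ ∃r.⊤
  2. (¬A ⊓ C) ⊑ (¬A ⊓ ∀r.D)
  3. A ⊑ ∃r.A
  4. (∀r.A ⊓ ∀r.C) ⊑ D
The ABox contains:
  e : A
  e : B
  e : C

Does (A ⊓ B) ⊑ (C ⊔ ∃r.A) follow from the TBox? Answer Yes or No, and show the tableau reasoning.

1. (A ⊓ B) ⊑ (C ⊔ ∃r.A)  ⇔  ((A ⊓ B) ⊓ (¬C ⊓ ∀r.¬A)) unsat w.r.t. T
   all branches close; clash {A, ¬A} at x₀
2. Hence (A ⊓ B) ⊑ (C ⊔ ∃r.A): entailed.

Yes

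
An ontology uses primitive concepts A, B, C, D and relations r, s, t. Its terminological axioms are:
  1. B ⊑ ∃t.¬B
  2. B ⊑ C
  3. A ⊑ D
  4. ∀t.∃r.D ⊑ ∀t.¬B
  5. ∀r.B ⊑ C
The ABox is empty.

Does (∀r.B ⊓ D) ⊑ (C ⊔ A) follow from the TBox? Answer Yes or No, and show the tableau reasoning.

1. (∀r.B ⊓ D) ⊑ (C ⊔ A)  ⇔  ((∀r.B ⊓ D) ⊓ (¬C ⊓ ¬A)) unsat w.r.t. T
   all branches close; clash {C, ¬C} at x₀
2. Hence (∀r.B ⊓ D) ⊑ (C ⊔ A): entailed.

Yes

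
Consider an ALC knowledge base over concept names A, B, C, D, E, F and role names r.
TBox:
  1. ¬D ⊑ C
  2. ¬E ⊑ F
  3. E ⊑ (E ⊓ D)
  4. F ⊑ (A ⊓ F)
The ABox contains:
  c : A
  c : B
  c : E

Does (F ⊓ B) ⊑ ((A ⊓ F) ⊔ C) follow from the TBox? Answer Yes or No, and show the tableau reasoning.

Yes

1. (F ⊓ B) ⊑ ((A ⊓ F) ⊔ C)  ⇔  ((F ⊓ B) ⊓ ((¬A ⊔ ¬F) ⊓ ¬C)) unsat w.r.t. T
   all branches close; clash {C, ¬C} at x₀
2. Hence (F ⊓ B) ⊑ ((A ⊓ F) ⊔ C): entailed.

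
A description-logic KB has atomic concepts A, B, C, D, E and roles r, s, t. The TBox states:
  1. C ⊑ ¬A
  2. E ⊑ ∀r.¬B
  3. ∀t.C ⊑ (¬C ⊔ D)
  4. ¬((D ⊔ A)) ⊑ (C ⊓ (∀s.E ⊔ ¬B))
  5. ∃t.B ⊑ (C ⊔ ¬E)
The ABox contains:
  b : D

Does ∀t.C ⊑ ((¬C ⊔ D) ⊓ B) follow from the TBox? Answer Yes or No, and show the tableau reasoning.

No

1. ∀t.C ⊑ ((¬C ⊔ D) ⊓ B)  ⇔  (∀t.C ⊓ ((C ⊓ ¬D) ⊔ ¬B)) unsat w.r.t. T
   apply at x₀: ∀t.C⊑(¬C ⊔ D)
   open: L(x₀) ⊇ {D, ¬B, ¬C, ¬E, ∀t.C, …}
2. Hence ∀t.C ⊑ ((¬C ⊔ D) ⊓ B): not entailed.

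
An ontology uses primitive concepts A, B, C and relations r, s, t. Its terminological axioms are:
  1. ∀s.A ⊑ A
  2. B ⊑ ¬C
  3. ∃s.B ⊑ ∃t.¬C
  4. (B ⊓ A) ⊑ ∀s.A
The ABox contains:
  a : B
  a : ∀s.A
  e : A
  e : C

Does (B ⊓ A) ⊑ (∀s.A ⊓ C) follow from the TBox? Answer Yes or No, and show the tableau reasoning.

1. (B ⊓ A) ⊑ (∀s.A ⊓ C)  ⇔  ((B ⊓ A) ⊓ (∃s.¬A ⊔ ¬C)) unsat w.r.t. T
   apply at x₀: B⊑¬C; (B ⊓ A)⊑∀s.A
   open: L(x₀) ⊇ {A, B, ¬C, ∀s.A, ∀s.¬B}
2. Hence (B ⊓ A) ⊑ (∀s.A ⊓ C): not entailed.

No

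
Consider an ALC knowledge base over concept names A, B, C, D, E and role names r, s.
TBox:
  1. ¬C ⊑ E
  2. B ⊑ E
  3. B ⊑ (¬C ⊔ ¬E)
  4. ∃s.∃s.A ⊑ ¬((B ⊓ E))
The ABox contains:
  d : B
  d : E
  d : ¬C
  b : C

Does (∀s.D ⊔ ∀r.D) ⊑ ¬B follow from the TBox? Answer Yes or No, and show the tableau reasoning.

No

1. (∀s.D ⊔ ∀r.D) ⊑ ¬B  ⇔  ((∀s.D ⊔ ∀r.D) ⊓ B) unsat w.r.t. T
   apply at x₀: B⊑E; B⊑(¬C ⊔ ¬E)
   open: L(x₀) ⊇ {B, E, ¬C, ∀s.D, ∀s.∀s.¬A}
2. Hence (∀s.D ⊔ ∀r.D) ⊑ ¬B: not entailed.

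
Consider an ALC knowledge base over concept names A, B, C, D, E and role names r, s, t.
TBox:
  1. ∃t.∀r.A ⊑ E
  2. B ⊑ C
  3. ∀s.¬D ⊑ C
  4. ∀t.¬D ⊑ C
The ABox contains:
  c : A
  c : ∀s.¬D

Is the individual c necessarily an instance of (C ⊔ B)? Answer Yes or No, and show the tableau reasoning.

Yes

1. c : (C ⊔ B)?  L(c) = {A, ∀s.¬D} ∪ {(¬C ⊓ ¬B)}
   clash {C, ¬C} at c — c ∈ (C ⊔ B)
2. Hence c : (C ⊔ B): entailed.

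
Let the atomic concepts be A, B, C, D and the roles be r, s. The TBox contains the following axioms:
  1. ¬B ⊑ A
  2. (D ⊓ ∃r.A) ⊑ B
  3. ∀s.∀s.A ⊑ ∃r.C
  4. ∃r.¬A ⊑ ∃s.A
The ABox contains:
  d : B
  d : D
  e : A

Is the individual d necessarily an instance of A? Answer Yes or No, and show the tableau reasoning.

No

1. d : A?  L(d) = {B, D} ∪ {¬A}
   open: L(d) ⊇ {B, D, ¬A, ∀r.A, ∃s.∃s.¬A} (+ ∃-successors) — d ∉ A possible
2. Hence d : A: not entailed.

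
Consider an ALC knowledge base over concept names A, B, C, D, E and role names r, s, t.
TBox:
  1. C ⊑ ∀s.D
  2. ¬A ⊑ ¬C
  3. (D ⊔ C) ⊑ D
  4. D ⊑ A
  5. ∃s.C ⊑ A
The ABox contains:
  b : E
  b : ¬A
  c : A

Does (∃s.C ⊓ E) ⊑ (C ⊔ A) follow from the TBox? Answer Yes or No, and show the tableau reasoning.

Yes

1. (∃s.C ⊓ E) ⊑ (C ⊔ A)  ⇔  ((∃s.C ⊓ E) ⊓ (¬C ⊓ ¬A)) unsat w.r.t. T
   all branches close; clash {A, ¬A} at x₀
2. Hence (∃s.C ⊓ E) ⊑ (C ⊔ A): entailed.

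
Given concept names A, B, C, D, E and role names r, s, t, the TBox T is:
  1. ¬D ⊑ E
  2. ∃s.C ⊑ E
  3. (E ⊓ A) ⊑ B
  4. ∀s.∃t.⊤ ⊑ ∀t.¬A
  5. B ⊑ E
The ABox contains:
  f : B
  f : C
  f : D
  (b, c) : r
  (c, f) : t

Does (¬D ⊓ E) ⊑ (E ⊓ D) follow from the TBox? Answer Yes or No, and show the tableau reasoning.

1. (¬D ⊓ E) ⊑ (E ⊓ D)  ⇔  ((¬D ⊓ E) ⊓ (¬E ⊔ ¬D)) unsat w.r.t. T
   open: L(x₀) ⊇ {E, ¬A, ¬D, ∃s.∀t.⊥} (+ ∃-successors)
2. Hence (¬D ⊓ E) ⊑ (E ⊓ D): not entailed.

No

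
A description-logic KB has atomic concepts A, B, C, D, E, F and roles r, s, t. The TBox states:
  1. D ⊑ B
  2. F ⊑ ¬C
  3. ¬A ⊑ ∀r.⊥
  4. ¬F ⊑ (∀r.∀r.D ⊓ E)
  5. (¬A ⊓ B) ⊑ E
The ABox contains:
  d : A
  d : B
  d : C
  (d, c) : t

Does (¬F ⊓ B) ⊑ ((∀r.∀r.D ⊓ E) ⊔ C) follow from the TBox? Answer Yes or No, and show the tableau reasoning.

Yes

1. (¬F ⊓ B) ⊑ ((∀r.∀r.D ⊓ E) ⊔ C)  ⇔  ((¬F ⊓ B) ⊓ ((∃r.∃r.¬D ⊔ ¬E) ⊓ ¬C)) unsat w.r.t. T
   all branches close; clash {E, ¬E} at x₀
2. Hence (¬F ⊓ B) ⊑ ((∀r.∀r.D ⊓ E) ⊔ C): entailed.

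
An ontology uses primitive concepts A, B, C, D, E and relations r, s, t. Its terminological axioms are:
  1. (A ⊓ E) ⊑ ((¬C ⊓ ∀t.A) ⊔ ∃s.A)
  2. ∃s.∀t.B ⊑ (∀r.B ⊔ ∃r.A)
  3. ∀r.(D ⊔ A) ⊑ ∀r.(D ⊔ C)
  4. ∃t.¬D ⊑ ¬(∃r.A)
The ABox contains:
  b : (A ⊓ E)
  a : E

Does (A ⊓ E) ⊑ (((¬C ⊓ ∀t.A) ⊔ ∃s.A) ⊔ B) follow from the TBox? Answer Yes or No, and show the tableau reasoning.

1. (A ⊓ E) ⊑ (((¬C ⊓ ∀t.A) ⊔ ∃s.A) ⊔ B)  ⇔  ((A ⊓ E) ⊓ (((C ⊔ ∃t.¬A) ⊓ ∀s.¬A) ⊓ ¬B)) unsat w.r.t. T
   all branches close; clash {A, ¬A} at an ∃-successor
2. Hence (A ⊓ E) ⊑ (((¬C ⊓ ∀t.A) ⊔ ∃s.A) ⊔ B): entailed.

Yes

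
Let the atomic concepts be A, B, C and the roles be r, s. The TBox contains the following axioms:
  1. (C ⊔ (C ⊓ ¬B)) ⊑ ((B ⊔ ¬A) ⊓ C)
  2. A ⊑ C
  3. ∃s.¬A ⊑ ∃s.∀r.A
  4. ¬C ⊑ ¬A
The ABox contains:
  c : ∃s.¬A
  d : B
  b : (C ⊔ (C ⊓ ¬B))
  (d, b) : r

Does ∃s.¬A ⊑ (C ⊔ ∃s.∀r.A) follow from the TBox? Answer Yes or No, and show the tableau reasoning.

Yes

1. ∃s.¬A ⊑ (C ⊔ ∃s.∀r.A)  ⇔  (∃s.¬A ⊓ (¬C ⊓ ∀s.∃r.¬A)) unsat w.r.t. T
   all branches close; clash {C, ¬C} at x₀
2. Hence ∃s.¬A ⊑ (C ⊔ ∃s.∀r.A): entailed.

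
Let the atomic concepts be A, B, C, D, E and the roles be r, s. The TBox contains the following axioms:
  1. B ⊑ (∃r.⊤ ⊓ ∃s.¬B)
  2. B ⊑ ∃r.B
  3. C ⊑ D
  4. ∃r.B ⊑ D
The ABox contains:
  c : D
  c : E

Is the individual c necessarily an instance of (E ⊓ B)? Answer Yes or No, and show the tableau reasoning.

No

1. c : (E ⊓ B)?  L(c) = {D, E} ∪ {(¬E ⊔ ¬B)}
   open: L(c) ⊇ {D, E, ¬B} — c ∉ (E ⊓ B) possible
2. Hence c : (E ⊓ B): not entailed.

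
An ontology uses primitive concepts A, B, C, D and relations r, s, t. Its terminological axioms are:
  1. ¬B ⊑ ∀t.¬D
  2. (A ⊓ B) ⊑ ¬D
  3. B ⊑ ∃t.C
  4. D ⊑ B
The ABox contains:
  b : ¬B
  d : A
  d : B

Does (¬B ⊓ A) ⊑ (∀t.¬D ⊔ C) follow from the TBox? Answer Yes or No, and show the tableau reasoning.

1. (¬B ⊓ A) ⊑ (∀t.¬D ⊔ C)  ⇔  ((¬B ⊓ A) ⊓ (∃t.D ⊓ ¬C)) unsat w.r.t. T
   all branches close; clash {B, ¬B} at x₀
2. Hence (¬B ⊓ A) ⊑ (∀t.¬D ⊔ C): entailed.

Yes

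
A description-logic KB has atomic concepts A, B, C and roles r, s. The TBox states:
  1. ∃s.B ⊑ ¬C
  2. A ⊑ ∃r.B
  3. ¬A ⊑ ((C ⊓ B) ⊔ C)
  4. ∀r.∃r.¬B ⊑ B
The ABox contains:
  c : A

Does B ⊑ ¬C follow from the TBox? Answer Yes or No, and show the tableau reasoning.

No

1. B ⊑ ¬C  ⇔  (B ⊓ C) unsat w.r.t. T
   open: L(x₀) ⊇ {B, C, ¬A, ∀s.¬B}
2. Hence B ⊑ ¬C: not entailed.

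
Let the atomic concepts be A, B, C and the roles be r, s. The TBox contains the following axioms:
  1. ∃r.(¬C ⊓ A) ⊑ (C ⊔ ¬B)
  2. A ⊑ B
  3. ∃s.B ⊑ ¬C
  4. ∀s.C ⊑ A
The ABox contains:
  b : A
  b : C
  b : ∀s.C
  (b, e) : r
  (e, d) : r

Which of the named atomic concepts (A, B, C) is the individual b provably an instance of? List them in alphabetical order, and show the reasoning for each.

1. b : A?  L(b) = {A, C, ∀s.C} ∪ {¬A}
   clash {A, ¬A} at b — b ∈ A
2. b : B?  L(b) = {A, C, ∀s.C} ∪ {¬B}
   clash {B, ¬B} at b — b ∈ B
3. b : C?  L(b) = {A, C, ∀s.C} ∪ {¬C}
   clash {C, ¬C} at b — b ∈ C
4. Entailed for b: {A, B, C}

{A, B, C}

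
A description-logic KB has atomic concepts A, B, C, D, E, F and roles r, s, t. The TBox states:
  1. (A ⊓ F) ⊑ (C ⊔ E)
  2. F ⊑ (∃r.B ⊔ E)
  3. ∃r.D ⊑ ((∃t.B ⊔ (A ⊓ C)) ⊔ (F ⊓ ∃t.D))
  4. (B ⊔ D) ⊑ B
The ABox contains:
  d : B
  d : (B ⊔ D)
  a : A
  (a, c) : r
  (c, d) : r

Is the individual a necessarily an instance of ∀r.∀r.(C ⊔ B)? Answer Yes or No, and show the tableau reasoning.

No

1. a : ∀r.∀r.(C ⊔ B)?  L(a) = {A} ∪ {∃r.∃r.(¬C ⊓ ¬B)}
   open: L(a) ⊇ {A, ¬B, ¬D, ¬F, ∀r.¬D, …} (+ ∃-successors) — a ∉ ∀r.∀r.(C ⊔ B) possible
2. Hence a : ∀r.∀r.(C ⊔ B): not entailed.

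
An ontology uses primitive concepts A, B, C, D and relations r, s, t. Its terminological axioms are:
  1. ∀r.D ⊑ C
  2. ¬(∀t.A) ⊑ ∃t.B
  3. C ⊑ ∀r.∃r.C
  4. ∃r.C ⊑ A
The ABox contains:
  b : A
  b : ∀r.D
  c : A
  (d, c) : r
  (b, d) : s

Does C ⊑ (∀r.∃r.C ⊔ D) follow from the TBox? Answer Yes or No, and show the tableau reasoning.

Yes

1. C ⊑ (∀r.∃r.C ⊔ D)  ⇔  (C ⊓ (∃r.∀r.¬C ⊓ ¬D)) unsat w.r.t. T
   all branches close; clash {C, ¬C} at an ∃-successor
2. Hence C ⊑ (∀r.∃r.C ⊔ D): entailed.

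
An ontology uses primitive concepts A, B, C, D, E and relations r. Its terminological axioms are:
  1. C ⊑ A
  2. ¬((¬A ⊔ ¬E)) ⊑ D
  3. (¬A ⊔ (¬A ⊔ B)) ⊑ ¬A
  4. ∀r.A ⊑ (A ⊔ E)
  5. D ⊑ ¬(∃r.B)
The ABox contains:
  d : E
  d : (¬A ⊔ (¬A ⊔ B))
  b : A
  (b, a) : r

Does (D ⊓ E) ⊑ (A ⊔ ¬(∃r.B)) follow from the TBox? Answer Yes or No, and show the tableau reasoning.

Yes

1. (D ⊓ E) ⊑ (A ⊔ ¬(∃r.B))  ⇔  ((D ⊓ E) ⊓ (¬A ⊓ ∃r.B)) unsat w.r.t. T
   all branches close; clash {A, ¬A} at x₀
2. Hence (D ⊓ E) ⊑ (A ⊔ ¬(∃r.B)): entailed.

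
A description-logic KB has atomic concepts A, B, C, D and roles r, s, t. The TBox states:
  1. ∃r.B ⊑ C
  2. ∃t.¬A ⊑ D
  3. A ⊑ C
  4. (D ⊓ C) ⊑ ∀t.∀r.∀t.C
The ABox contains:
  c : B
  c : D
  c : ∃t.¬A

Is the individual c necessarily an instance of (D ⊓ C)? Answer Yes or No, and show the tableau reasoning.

1. c : (D ⊓ C)?  L(c) = {B, D, ∃t.¬A} ∪ {(¬D ⊔ ¬C)}
   open: L(c) ⊇ {B, D, ¬A, ¬C, ∀r.¬B, …} (+ ∃-successors) — c ∉ (D ⊓ C) possible
2. Hence c : (D ⊓ C): not entailed.

No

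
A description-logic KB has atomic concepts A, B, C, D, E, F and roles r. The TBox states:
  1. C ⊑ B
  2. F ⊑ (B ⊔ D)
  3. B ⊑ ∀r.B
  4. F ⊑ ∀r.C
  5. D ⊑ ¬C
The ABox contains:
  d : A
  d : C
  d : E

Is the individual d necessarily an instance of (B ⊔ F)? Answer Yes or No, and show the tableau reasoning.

Yes

1. d : (B ⊔ F)?  L(d) = {A, C, E} ∪ {(¬B ⊓ ¬F)}
   clash {B, ¬B} at d — d ∈ (B ⊔ F)
2. Hence d : (B ⊔ F): entailed.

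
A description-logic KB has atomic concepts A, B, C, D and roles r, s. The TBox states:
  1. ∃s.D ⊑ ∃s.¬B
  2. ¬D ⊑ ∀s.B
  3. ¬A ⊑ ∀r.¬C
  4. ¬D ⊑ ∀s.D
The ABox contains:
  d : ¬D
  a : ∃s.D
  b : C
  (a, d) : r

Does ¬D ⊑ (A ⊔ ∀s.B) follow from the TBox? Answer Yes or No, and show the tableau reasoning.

Yes

1. ¬D ⊑ (A ⊔ ∀s.B)  ⇔  (¬D ⊓ (¬A ⊓ ∃s.¬B)) unsat w.r.t. T
   all branches close; clash {B, ¬B} at an ∃-successor
2. Hence ¬D ⊑ (A ⊔ ∀s.B): entailed.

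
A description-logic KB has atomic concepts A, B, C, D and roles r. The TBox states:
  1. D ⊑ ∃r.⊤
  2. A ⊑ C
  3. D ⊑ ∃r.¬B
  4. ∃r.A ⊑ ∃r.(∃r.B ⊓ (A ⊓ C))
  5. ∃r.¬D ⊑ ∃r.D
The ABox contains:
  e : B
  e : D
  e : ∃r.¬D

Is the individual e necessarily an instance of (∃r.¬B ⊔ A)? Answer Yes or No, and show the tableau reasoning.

Yes

1. e : (∃r.¬B ⊔ A)?  L(e) = {B, D, ∃r.¬D} ∪ {(∀r.B ⊓ ¬A)}
   clash {B, ¬B} at an ∃-successor — e ∈ (∃r.¬B ⊔ A)
2. Hence e : (∃r.¬B ⊔ A): entailed.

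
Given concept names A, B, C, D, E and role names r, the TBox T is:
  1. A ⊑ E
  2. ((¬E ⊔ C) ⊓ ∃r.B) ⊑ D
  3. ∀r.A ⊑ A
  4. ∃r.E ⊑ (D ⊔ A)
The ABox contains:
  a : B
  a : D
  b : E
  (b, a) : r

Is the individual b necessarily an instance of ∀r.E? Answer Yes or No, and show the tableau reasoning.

1. b : ∀r.E?  L(b) = {E} ∪ {∃r.¬E}
   open: L(b) ⊇ {E, ¬C, ∀r.¬E, ∃r.¬A, ∃r.¬E} (+ ∃-successors) — b ∉ ∀r.E possible
2. Hence b : ∀r.E: not entailed.

No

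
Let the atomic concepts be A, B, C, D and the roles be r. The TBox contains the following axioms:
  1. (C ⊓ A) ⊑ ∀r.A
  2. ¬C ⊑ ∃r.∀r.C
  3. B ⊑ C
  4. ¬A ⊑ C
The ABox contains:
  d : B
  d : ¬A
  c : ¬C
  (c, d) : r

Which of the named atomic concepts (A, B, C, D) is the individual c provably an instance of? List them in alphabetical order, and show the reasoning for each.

1. c : A?  L(c) = {¬C} ∪ {¬A}
   clash {C, ¬C} at c — c ∈ A
2. c : B?  L(c) = {¬C} ∪ {¬B}
   apply at c: ¬C⊑∃r.∀r.C
   open: L(c) ⊇ {A, ¬B, ¬C, ∃r.∀r.C} (+ ∃-successors) — c ∉ B possible
3. c : C?  L(c) = {¬C} ∪ {¬C}
   apply at c: ¬C⊑∃r.∀r.C
   open: L(c) ⊇ {A, ¬B, ¬C, ∃r.∀r.C} (+ ∃-successors) — c ∉ C possible
4. c : D?  L(c) = {¬C} ∪ {¬D}
   apply at c: ¬C⊑∃r.∀r.C
   open: L(c) ⊇ {A, ¬B, ¬C, ¬D, ∃r.∀r.C} (+ ∃-successors) — c ∉ D possible
5. Entailed for c: {A}

{A}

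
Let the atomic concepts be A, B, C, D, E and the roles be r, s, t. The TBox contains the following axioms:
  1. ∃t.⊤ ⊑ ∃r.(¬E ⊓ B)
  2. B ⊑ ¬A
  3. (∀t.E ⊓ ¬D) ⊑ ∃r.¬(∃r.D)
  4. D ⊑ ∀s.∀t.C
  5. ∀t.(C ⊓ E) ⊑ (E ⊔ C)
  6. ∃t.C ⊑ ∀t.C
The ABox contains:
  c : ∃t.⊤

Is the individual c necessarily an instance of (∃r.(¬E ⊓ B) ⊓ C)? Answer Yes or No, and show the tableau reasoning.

No

1. c : (∃r.(¬E ⊓ B) ⊓ C)?  L(c) = {∃t.⊤} ∪ {(∀r.(E ⊔ ¬B) ⊔ ¬C)}
   apply at c: ∃t.⊤⊑∃r.(¬E ⊓ B)
   open: L(c) ⊇ {¬B, ¬C, ¬D, ∀t.¬C, ∃r.(¬E ⊓ B), …} (+ ∃-successors) — c ∉ (∃r.(¬E ⊓ B) ⊓ C) possible
2. Hence c : (∃r.(¬E ⊓ B) ⊓ C): not entailed.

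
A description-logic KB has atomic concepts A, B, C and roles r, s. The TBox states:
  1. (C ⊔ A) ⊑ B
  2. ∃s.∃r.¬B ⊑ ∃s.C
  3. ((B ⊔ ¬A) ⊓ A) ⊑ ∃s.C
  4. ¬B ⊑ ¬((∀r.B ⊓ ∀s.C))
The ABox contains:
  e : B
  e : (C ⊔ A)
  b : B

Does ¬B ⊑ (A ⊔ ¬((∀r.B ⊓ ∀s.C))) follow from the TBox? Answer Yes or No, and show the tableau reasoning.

Yes

1. ¬B ⊑ (A ⊔ ¬((∀r.B ⊓ ∀s.C)))  ⇔  (¬B ⊓ (¬A ⊓ (∀r.B ⊓ ∀s.C))) unsat w.r.t. T
   all branches close; clash {B, ¬B} at x₀
2. Hence ¬B ⊑ (A ⊔ ¬((∀r.B ⊓ ∀s.C))): entailed.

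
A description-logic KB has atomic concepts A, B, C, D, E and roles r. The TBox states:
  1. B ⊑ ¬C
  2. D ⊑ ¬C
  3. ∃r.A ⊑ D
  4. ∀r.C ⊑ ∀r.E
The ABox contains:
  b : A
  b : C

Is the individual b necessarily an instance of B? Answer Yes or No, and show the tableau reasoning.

1. b : B?  L(b) = {A, C} ∪ {¬B}
   open: L(b) ⊇ {A, C, ¬B, ¬D, ∀r.¬A, …} (+ ∃-successors) — b ∉ B possible
2. Hence b : B: not entailed.

No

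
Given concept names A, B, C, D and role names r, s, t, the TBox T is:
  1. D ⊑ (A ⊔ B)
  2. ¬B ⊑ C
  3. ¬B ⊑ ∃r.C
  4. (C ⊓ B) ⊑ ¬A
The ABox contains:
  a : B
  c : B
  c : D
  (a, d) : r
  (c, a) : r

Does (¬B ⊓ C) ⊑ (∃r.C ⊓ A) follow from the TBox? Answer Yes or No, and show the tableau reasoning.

No

1. (¬B ⊓ C) ⊑ (∃r.C ⊓ A)  ⇔  ((¬B ⊓ C) ⊓ (∀r.¬C ⊔ ¬A)) unsat w.r.t. T
   apply at x₀: ¬B⊑∃r.C
   open: L(x₀) ⊇ {C, ¬A, ¬B, ¬D, ∃r.C} (+ ∃-successors)
2. Hence (¬B ⊓ C) ⊑ (∃r.C ⊓ A): not entailed.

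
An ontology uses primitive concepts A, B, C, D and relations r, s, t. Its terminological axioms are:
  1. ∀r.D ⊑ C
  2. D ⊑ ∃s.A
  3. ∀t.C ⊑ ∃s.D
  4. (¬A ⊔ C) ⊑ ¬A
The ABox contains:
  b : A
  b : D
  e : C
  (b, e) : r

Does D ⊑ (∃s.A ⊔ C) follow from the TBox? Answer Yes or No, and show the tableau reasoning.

1. D ⊑ (∃s.A ⊔ C)  ⇔  (D ⊓ (∀s.¬A ⊓ ¬C)) unsat w.r.t. T
   all branches close; clash {C, ¬C} at x₀
2. Hence D ⊑ (∃s.A ⊔ C): entailed.

Yes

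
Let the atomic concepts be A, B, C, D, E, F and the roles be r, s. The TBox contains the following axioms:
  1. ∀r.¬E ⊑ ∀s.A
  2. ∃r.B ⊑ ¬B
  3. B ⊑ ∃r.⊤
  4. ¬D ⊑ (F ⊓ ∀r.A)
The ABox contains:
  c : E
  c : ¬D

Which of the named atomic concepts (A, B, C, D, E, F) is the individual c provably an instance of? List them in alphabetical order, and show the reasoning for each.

{E, F}

1. c : A?  L(c) = {E, ¬D} ∪ {¬A}
   apply at c: ¬D⊑(F ⊓ ∀r.A)
   open: L(c) ⊇ {E, F, ¬A, ¬B, ¬D, …} (+ ∃-successors) — c ∉ A possible
2. c : B?  L(c) = {E, ¬D} ∪ {¬B}
   apply at c: ¬D⊑(F ⊓ ∀r.A)
   open: L(c) ⊇ {E, F, ¬B, ¬D, ∀r.A, …} (+ ∃-successors) — c ∉ B possible
3. c : C?  L(c) = {E, ¬D} ∪ {¬C}
   apply at c: ¬D⊑(F ⊓ ∀r.A)
   open: L(c) ⊇ {E, F, ¬B, ¬C, ¬D, …} (+ ∃-successors) — c ∉ C possible
4. c : D?  L(c) = {E, ¬D} ∪ {¬D}
   apply at c: ¬D⊑(F ⊓ ∀r.A)
   open: L(c) ⊇ {E, F, ¬B, ¬D, ∀r.A, …} (+ ∃-successors) — c ∉ D possible
5. c : E?  L(c) = {E, ¬D} ∪ {¬E}
   clash {E, ¬E} at c — c ∈ E
6. c : F?  L(c) = {E, ¬D} ∪ {¬F}
   clash {F, ¬F} at c — c ∈ F
7. Entailed for c: {E, F}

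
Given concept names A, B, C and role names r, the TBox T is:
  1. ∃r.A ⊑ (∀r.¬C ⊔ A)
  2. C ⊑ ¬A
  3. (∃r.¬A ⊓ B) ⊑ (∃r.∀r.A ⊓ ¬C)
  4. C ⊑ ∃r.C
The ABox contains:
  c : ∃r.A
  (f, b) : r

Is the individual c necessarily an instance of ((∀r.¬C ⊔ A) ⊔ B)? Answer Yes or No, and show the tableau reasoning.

1. c : ((∀r.¬C ⊔ A) ⊔ B)?  L(c) = {∃r.A} ∪ {((∃r.C ⊓ ¬A) ⊓ ¬B)}
   clash {A, ¬A} at c — c ∈ ((∀r.¬C ⊔ A) ⊔ B)
2. Hence c : ((∀r.¬C ⊔ A) ⊔ B): entailed.

Yes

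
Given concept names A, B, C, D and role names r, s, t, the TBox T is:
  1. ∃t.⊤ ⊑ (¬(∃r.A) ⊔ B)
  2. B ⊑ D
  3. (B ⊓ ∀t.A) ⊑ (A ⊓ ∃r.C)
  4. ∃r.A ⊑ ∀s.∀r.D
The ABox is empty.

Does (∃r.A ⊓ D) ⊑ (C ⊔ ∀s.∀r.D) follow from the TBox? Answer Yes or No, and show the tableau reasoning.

1. (∃r.A ⊓ D) ⊑ (C ⊔ ∀s.∀r.D)  ⇔  ((∃r.A ⊓ D) ⊓ (¬C ⊓ ∃s.∃r.¬D)) unsat w.r.t. T
   all branches close; clash {D, ¬D} at an ∃-successor
2. Hence (∃r.A ⊓ D) ⊑ (C ⊔ ∀s.∀r.D): entailed.

Yes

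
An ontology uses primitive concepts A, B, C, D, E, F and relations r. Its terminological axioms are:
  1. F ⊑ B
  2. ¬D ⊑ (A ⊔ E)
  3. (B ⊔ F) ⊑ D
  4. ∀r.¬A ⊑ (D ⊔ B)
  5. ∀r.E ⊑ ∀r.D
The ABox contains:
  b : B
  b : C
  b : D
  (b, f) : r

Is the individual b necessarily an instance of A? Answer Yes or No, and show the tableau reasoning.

1. b : A?  L(b) = {B, C, D} ∪ {¬A}
   open: L(b) ⊇ {B, C, D, ¬A, ∃r.A, …} (+ ∃-successors) — b ∉ A possible
2. Hence b : A: not entailed.

No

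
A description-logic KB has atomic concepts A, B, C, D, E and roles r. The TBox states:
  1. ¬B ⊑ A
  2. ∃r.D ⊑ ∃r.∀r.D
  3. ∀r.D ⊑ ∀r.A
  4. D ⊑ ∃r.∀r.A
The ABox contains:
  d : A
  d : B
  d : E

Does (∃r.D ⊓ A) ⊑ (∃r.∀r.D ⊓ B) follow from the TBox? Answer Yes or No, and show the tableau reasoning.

1. (∃r.D ⊓ A) ⊑ (∃r.∀r.D ⊓ B)  ⇔  ((∃r.D ⊓ A) ⊓ (∀r.∃r.¬D ⊔ ¬B)) unsat w.r.t. T
   apply at x₀: ∃r.D⊑∃r.∀r.D
   open: L(x₀) ⊇ {A, ¬B, ¬D, ∃r.D, ∃r.¬D, …} (+ ∃-successors)
2. Hence (∃r.D ⊓ A) ⊑ (∃r.∀r.D ⊓ B): not entailed.

No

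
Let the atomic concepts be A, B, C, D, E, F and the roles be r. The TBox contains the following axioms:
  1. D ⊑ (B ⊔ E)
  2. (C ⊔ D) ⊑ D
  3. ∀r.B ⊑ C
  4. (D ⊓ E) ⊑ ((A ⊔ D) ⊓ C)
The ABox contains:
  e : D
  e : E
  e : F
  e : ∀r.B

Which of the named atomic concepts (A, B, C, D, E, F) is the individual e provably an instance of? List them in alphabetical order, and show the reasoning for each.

{C, D, E, F}

1. e : A?  L(e) = {D, E, F, ∀r.B} ∪ {¬A}
   apply at e: D⊑(B ⊔ E); ∀r.B⊑C
   open: L(e) ⊇ {C, D, E, F, ¬A, …} — e ∉ A possible
2. e : B?  L(e) = {D, E, F, ∀r.B} ∪ {¬B}
   apply at e: D⊑(B ⊔ E); ∀r.B⊑C
   open: L(e) ⊇ {C, D, E, F, ¬B, …} — e ∉ B possible
3. e : C?  L(e) = {D, E, F, ∀r.B} ∪ {¬C}
   clash {C, ¬C} at e — e ∈ C
4. e : D?  L(e) = {D, E, F, ∀r.B} ∪ {¬D}
   clash {D, ¬D} at e — e ∈ D
5. e : E?  L(e) = {D, E, F, ∀r.B} ∪ {¬E}
   clash {E, ¬E} at e — e ∈ E
6. e : F?  L(e) = {D, E, F, ∀r.B} ∪ {¬F}
   clash {F, ¬F} at e — e ∈ F
7. Entailed for e: {C, D, E, F}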